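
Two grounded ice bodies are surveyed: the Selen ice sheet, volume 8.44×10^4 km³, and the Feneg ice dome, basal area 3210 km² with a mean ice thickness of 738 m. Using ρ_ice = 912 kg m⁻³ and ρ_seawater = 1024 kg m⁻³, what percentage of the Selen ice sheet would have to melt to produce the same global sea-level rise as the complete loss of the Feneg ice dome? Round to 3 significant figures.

Equal sea-level rise means equal mass of meltwater, i.e. equal mass of ice lost.
Ice mass of Feneg: 2.161×10^15 kg; ice mass of Selen: 7.697×10^16 kg.
Fraction required = 2.161×10^15 / 7.697×10^16 = 0.0281 → 2.81 %.

≈ 2.81 %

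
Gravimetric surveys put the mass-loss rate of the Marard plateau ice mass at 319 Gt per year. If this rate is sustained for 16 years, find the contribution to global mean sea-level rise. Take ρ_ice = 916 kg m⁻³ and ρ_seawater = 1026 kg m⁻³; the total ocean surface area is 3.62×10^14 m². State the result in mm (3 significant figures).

Total mass lost = 319 Gt/yr × 16 yr = 5104 Gt = 5.104×10^15 kg.
ρ_w = 1026 kg m⁻³, so water volume = 5.104×10^15 / 1026 = 4.975×10^12 m³.
Δh = 4.975×10^12 / 3.62×10^14 = 0.0137 m = 13.7 mm.

≈ 13.7 mm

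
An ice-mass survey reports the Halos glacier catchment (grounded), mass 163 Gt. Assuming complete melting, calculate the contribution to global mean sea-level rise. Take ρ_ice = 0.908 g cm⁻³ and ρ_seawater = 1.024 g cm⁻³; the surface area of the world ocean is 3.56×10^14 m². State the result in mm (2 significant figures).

≈ 0.45 mm

Halos: 163 Gt = 1.630×10^14 kg; dividing by ρ_w = 1.024 g cm⁻³ = 1024 kg m⁻³ gives 1.592×10^11 m³ of water.
Spread over 3.56×10^14 m² of ocean, Δh = 1.592×10^11 / 3.56×10^14 = 4.47×10^-4 m = 0.45 mm.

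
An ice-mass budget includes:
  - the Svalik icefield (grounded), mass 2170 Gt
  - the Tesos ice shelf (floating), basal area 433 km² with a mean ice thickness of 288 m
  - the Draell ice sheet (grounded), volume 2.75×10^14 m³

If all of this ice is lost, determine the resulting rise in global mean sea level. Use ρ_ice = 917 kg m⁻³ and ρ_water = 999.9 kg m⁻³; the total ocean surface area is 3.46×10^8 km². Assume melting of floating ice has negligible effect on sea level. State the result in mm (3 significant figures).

≈ 735 mm

Svalik: 2170 Gt = 2.170×10^15 kg; dividing by ρ_w = 999.9 kg m⁻³ gives 2.170×10^12 m³ of water.
The Tesos ice shelf is floating and already displaces its own weight of water, so its melt adds essentially nothing to sea level.
Draell: 2.75×10^14 m³ × (917/999.9) = 2.522×10^14 m³ of water.
Total added water ≈ 2.544×10^14 m³ over 3.46×10^14 m² → Δh = 0.735 m = 735 mm.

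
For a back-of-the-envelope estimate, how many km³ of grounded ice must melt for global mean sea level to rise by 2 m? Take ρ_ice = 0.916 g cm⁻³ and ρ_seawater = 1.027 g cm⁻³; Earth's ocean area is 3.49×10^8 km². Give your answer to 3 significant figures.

≈ 7.83×10^5 km³

Required water volume = Δh × A = 2 m × 3.49×10^14 m² = 6.980×10^14 m³ = 6.980×10^5 km³.
Ice volume = water volume × ρ_w/ρ_ice = 6.980×10^5 × 1027/916 = 7.83×10^5 km³.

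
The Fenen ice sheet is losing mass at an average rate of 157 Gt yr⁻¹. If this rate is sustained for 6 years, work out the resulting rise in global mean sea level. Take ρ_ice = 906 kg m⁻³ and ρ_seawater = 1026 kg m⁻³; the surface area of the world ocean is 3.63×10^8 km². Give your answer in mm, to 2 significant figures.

≈ 2.5 mm

Total mass lost = 157 Gt/yr × 6 yr = 942.0 Gt = 9.420×10^14 kg.
ρ_w = 1026 kg m⁻³, so water volume = 9.420×10^14 / 1026 = 9.181×10^11 m³.
Δh = 9.181×10^11 / 3.63×10^14 = 2.53×10^-3 m = 2.5 mm.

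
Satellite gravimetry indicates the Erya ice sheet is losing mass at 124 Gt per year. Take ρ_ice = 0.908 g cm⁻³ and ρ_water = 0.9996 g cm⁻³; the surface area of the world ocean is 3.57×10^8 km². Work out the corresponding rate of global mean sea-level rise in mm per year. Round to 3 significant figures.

ρ_w = 0.9996 g cm⁻³ = 999.6 kg m⁻³. Annual water volume added = 124 Gt / ρ_w = 1.240×10^14 kg / 999.6 kg m⁻³ = 1.240×10^11 m³.
Δh per year = 1.240×10^11 / 3.57×10^14 = 3.47×10^-4 m = 0.347 mm.

≈ 0.347 mm/yr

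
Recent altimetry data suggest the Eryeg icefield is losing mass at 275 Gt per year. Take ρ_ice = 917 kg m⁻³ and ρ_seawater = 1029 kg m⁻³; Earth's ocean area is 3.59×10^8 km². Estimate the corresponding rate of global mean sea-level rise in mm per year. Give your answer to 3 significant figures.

≈ 0.744 mm/yr

ρ_w = 1029 kg m⁻³. Annual water volume added = 275 Gt / ρ_w = 2.750×10^14 kg / 1029 kg m⁻³ = 2.672×10^11 m³.
Δh per year = 2.672×10^11 / 3.59×10^14 = 7.44×10^-4 m = 0.744 mm.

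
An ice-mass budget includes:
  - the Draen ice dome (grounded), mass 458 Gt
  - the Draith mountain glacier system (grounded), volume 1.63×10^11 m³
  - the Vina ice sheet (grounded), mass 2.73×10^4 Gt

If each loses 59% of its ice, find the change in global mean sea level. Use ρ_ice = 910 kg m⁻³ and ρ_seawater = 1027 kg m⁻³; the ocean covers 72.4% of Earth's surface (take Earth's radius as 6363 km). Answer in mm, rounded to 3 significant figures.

Draen: 0.59 × 458 Gt = 2.702×10^14 kg; dividing by ρ_w = 1027 kg m⁻³ gives 2.631×10^11 m³ of water.
Draith: 0.59 × 1.63×10^11 m³ × (910/1027) = 8.521×10^10 m³ of water.
Vina: 0.59 × 2.73×10^4 Gt = 1.611×10^16 kg; dividing by ρ_w = 1027 kg m⁻³ gives 1.568×10^13 m³ of water.
Total added water ≈ 1.603×10^13 m³ over 3.68×10^14 m² → Δh = 0.0435 m = 43.5 mm.

≈ 43.5 mm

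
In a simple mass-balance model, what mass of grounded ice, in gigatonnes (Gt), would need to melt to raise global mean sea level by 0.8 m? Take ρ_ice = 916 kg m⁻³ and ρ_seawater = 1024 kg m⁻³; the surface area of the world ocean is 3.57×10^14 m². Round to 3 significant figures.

Required water volume = Δh × A = 0.8 m × 3.57×10^14 m² = 2.856×10^14 m³.
ρ_w = 1024 kg m⁻³, so the mass of water = 2.856×10^14 m³ × 1024 kg m⁻³ = 2.925×10^17 kg = 2.92×10^5 Gt (and the same mass of ice, by conservation).

≈ 2.92×10^5 Gt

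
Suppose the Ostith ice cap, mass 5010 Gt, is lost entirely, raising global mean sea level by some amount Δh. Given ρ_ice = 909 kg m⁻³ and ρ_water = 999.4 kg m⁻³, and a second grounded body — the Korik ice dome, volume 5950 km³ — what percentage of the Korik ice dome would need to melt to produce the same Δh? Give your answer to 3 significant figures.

≈ 92.6 %

Equal sea-level rise means equal mass of meltwater, i.e. equal mass of ice lost.
Ice mass of Ostith: 5.010×10^15 kg; ice mass of Korik: 5.409×10^15 kg.
Fraction required = 5.010×10^15 / 5.409×10^15 = 0.926 → 92.6 %.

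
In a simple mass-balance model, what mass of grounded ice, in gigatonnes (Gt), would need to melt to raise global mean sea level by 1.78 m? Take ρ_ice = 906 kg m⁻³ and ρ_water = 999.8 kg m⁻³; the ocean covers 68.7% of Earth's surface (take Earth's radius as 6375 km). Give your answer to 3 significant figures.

≈ 6.24×10^5 Gt

Required water volume = Δh × A = 1.78 m × 3.51×10^14 m² = 6.245×10^14 m³.
ρ_w = 999.8 kg m⁻³, so the mass of water = 6.245×10^14 m³ × 999.8 kg m⁻³ = 6.244×10^17 kg = 6.24×10^5 Gt (and the same mass of ice, by conservation).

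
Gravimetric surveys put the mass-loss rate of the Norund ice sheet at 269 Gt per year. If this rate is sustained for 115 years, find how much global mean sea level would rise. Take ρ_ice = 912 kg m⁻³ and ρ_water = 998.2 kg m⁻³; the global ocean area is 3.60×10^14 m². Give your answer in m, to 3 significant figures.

≈ 0.0861 m

Total mass lost = 269 Gt/yr × 115 yr = 3.094×10^4 Gt = 3.094×10^16 kg.
ρ_w = 998.2 kg m⁻³, so water volume = 3.094×10^16 / 998.2 = 3.099×10^13 m³.
Δh = 3.099×10^13 / 3.60×10^14 = 0.0861 m.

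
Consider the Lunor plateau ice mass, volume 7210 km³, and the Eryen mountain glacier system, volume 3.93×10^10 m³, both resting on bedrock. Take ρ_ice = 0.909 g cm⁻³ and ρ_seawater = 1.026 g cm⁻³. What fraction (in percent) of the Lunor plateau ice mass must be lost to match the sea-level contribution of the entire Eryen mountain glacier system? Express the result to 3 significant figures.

≈ 0.545 %

Equal sea-level rise means equal mass of meltwater, i.e. equal mass of ice lost.
Ice mass of Eryen: 3.572×10^13 kg; ice mass of Lunor: 6.554×10^15 kg.
Fraction required = 3.572×10^13 / 6.554×10^15 = 5.45×10^-3 → 0.545 %.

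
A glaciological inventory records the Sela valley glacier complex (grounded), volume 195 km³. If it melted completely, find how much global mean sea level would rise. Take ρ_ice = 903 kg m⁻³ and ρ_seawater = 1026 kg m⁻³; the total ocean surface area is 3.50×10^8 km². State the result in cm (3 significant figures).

Sela: 195 km³ × (903/1026) = 171.6 km³ of water.
Spread over 3.50×10^14 m² of ocean, Δh = 1.716×10^11 / 3.50×10^14 = 4.90×10^-4 m = 0.0490 cm.

≈ 0.0490 cm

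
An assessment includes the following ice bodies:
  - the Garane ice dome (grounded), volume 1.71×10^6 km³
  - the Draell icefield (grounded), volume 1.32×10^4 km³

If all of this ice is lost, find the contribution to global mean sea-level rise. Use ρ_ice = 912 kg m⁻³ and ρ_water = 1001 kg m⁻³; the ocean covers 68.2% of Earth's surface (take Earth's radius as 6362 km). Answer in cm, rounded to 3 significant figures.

≈ 453 cm

Garane: 1.71×10^6 km³ × (912/1001) = 1.558×10^6 km³ of water.
Draell: 1.32×10^4 km³ × (912/1001) = 1.203×10^4 km³ of water.
Total added water ≈ 1.570×10^15 m³ over 3.47×10^14 m² → Δh = 4.53 m = 453 cm.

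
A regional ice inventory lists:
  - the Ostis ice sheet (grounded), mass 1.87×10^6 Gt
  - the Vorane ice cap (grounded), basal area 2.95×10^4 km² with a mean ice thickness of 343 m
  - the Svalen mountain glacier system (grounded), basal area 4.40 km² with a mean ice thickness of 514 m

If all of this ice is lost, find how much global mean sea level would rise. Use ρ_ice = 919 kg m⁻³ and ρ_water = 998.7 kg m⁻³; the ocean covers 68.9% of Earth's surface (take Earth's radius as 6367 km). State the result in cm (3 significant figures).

Ostis: 1.87×10^6 Gt = 1.870×10^18 kg; dividing by ρ_w = 998.7 kg m⁻³ gives 1.872×10^15 m³ of water.
Vorane: ice volume = 2.95×10^4 km² × 343 m = 1.012×10^4 km³; 1.012×10^4 × (919/998.7) = 9311 km³ of water.
Svalen: ice volume = 4.40 km² × 514 m = 2.262 km³; 2.262 × (919/998.7) = 2.081 km³ of water.
Total added water ≈ 1.882×10^15 m³ over 3.51×10^14 m² → Δh = 5.36 m = 536 cm.

≈ 536 cm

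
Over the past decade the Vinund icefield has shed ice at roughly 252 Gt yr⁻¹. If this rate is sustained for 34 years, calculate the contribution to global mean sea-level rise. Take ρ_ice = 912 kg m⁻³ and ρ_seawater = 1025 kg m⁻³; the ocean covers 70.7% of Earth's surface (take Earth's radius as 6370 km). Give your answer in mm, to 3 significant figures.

Total mass lost = 252 Gt/yr × 34 yr = 8568 Gt = 8.568×10^15 kg.
ρ_w = 1025 kg m⁻³, so water volume = 8.568×10^15 / 1025 = 8.359×10^12 m³.
Δh = 8.359×10^12 / 3.61×10^14 = 0.0232 m = 23.2 mm.

≈ 23.2 mm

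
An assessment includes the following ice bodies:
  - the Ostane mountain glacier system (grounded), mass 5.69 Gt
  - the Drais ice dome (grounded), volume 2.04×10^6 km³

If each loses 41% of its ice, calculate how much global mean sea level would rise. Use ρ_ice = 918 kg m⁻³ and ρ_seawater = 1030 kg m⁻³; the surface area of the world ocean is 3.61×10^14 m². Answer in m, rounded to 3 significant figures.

Ostane: 0.41 × 5.69 Gt = 2.333×10^12 kg; dividing by ρ_w = 1030 kg m⁻³ gives 2.265×10^9 m³ of water.
Drais: 0.41 × 2.04×10^6 km³ × (918/1030) = 7.455×10^5 km³ of water.
Total added water ≈ 7.455×10^14 m³ over 3.61×10^14 m² → Δh = 2.06 m.

≈ 2.06 m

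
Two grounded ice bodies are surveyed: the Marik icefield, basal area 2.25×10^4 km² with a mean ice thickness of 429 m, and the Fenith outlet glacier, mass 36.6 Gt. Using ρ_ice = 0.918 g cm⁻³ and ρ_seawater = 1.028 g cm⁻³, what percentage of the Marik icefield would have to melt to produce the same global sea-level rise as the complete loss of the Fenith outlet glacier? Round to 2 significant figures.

≈ 0.41 %

Equal sea-level rise means equal mass of meltwater, i.e. equal mass of ice lost.
Ice mass of Fenith: 3.660×10^13 kg; ice mass of Marik: 8.861×10^15 kg.
Fraction required = 3.660×10^13 / 8.861×10^15 = 4.13×10^-3 → 0.41 %.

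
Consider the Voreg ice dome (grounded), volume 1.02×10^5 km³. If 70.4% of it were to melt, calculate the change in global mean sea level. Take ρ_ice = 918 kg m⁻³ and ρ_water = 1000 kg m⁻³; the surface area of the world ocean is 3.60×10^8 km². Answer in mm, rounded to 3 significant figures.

Voreg: 0.704 × 1.02×10^5 km³ × (918/1000) = 6.592×10^4 km³ of water.
Spread over 3.60×10^14 m² of ocean, Δh = 6.592×10^13 / 3.60×10^14 = 0.183 m = 183 mm.

≈ 183 mm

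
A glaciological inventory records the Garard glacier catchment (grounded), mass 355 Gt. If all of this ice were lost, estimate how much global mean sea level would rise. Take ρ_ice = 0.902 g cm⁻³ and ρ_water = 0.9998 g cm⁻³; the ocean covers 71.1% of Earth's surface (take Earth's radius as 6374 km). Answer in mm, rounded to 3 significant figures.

Garard: 355 Gt = 3.550×10^14 kg; dividing by ρ_w = 0.9998 g cm⁻³ = 999.8 kg m⁻³ gives 3.551×10^11 m³ of water.
Spread over 3.63×10^14 m² of ocean, Δh = 3.551×10^11 / 3.63×10^14 = 9.78×10^-4 m = 0.978 mm.

≈ 0.978 mm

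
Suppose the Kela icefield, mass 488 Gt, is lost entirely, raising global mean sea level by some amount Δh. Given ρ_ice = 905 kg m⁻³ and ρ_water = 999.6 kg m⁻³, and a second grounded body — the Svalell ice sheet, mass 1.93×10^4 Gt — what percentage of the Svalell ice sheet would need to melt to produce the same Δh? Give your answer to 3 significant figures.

Equal sea-level rise means equal mass of meltwater, i.e. equal mass of ice lost.
Ice mass of Kela: 4.880×10^14 kg; ice mass of Svalell: 1.930×10^16 kg.
Fraction required = 4.880×10^14 / 1.930×10^16 = 0.0253 → 2.53 %.

≈ 2.53 %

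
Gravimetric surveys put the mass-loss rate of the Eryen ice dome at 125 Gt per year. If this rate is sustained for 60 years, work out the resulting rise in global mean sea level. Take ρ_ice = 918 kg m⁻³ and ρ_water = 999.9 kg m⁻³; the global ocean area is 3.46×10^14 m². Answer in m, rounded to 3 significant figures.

≈ 0.0217 m

Total mass lost = 125 Gt/yr × 60 yr = 7500 Gt = 7.500×10^15 kg.
ρ_w = 999.9 kg m⁻³, so water volume = 7.500×10^15 / 999.9 = 7.501×10^12 m³.
Δh = 7.501×10^12 / 3.46×10^14 = 0.0217 m.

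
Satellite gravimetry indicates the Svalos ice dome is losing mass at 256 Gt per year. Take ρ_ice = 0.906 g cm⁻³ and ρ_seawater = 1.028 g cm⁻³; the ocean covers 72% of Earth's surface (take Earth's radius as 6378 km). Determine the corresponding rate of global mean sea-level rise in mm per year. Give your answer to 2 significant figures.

ρ_w = 1.028 g cm⁻³ = 1028 kg m⁻³. Annual water volume added = 256 Gt / ρ_w = 2.560×10^14 kg / 1028 kg m⁻³ = 2.490×10^11 m³.
Δh per year = 2.490×10^11 / 3.68×10^14 = 6.77×10^-4 m = 0.68 mm.

≈ 0.68 mm/yr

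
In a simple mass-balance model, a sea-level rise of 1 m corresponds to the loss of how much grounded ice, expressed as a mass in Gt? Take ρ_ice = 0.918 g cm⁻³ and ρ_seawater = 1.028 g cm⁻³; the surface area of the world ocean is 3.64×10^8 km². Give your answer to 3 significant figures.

Required water volume = Δh × A = 1 m × 3.64×10^14 m² = 3.640×10^14 m³.
ρ_w = 1.028 g cm⁻³ = 1028 kg m⁻³, so the mass of water = 3.640×10^14 m³ × 1028 kg m⁻³ = 3.742×10^17 kg = 3.74×10^5 Gt (and the same mass of ice, by conservation).

≈ 3.74×10^5 Gt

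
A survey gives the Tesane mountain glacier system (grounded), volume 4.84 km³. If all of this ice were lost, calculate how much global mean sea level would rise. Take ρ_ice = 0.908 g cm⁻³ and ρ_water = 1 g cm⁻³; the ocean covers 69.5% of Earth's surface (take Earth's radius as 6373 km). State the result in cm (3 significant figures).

Tesane: 4.84 km³ × (908/1000) = 4.395 km³ of water.
Spread over 3.55×10^14 m² of ocean, Δh = 4.395×10^9 / 3.55×10^14 = 1.24×10^-5 m = 1.24×10^-3 cm.

≈ 1.24×10^-3 cm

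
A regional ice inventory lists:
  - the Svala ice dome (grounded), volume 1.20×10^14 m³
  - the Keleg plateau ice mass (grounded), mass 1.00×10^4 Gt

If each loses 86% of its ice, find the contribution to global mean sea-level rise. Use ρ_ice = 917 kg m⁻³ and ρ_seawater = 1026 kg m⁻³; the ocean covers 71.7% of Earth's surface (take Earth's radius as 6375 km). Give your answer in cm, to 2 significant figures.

Svala: 0.86 × 1.20×10^14 m³ × (917/1026) = 9.224×10^13 m³ of water.
Keleg: 0.86 × 1.00×10^4 Gt = 8.600×10^15 kg; dividing by ρ_w = 1026 kg m⁻³ gives 8.382×10^12 m³ of water.
Total added water ≈ 1.006×10^14 m³ over 3.66×10^14 m² → Δh = 0.275 m = 27 cm.

≈ 27 cm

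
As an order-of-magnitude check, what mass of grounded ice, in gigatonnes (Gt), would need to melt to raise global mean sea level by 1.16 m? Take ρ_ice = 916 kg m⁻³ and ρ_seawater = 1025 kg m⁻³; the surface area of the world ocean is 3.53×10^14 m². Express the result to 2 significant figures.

≈ 4.2×10^5 Gt

Required water volume = Δh × A = 1.16 m × 3.53×10^14 m² = 4.095×10^14 m³.
ρ_w = 1025 kg m⁻³, so the mass of water = 4.095×10^14 m³ × 1025 kg m⁻³ = 4.197×10^17 kg = 4.2×10^5 Gt (and the same mass of ice, by conservation).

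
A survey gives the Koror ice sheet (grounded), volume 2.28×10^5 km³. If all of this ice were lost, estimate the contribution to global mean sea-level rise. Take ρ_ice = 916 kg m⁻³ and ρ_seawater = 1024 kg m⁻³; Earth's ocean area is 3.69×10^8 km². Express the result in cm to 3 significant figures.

Koror: 2.28×10^5 km³ × (916/1024) = 2.040×10^5 km³ of water.
Spread over 3.69×10^14 m² of ocean, Δh = 2.040×10^14 / 3.69×10^14 = 0.553 m = 55.3 cm.

≈ 55.3 cm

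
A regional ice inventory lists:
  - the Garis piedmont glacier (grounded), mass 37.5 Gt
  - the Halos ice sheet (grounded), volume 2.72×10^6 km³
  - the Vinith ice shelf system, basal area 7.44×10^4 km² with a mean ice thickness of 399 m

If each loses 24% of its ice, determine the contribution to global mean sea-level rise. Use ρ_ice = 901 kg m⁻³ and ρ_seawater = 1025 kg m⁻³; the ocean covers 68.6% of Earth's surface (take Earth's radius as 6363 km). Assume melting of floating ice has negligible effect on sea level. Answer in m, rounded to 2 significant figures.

Garis: 0.24 × 37.5 Gt = 9.000×10^12 kg; dividing by ρ_w = 1025 kg m⁻³ gives 8.780×10^9 m³ of water.
Halos: 0.24 × 2.72×10^6 km³ × (901/1025) = 5.738×10^5 km³ of water.
The Vinith ice shelf system is floating and already displaces its own weight of water, so its melt adds essentially nothing to sea level.
Total added water ≈ 5.738×10^14 m³ over 3.49×10^14 m² → Δh = 1.64 m.

≈ 1.6 m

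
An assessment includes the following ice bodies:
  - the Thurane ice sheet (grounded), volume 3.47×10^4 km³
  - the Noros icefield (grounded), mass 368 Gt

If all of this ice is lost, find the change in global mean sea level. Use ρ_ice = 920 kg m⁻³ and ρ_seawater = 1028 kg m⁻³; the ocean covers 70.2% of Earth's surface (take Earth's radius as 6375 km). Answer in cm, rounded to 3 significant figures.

≈ 8.76 cm

Thurane: 3.47×10^4 km³ × (920/1028) = 3.105×10^4 km³ of water.
Noros: 368 Gt = 3.680×10^14 kg; dividing by ρ_w = 1028 kg m⁻³ gives 3.580×10^11 m³ of water.
Total added water ≈ 3.141×10^13 m³ over 3.59×10^14 m² → Δh = 0.0876 m = 8.76 cm.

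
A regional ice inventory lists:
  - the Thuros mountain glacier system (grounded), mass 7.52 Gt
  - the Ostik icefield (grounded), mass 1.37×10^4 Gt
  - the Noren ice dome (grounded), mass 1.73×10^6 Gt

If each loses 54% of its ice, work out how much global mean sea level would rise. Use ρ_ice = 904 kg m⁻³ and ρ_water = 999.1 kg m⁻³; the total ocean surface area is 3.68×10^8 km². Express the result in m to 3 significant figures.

≈ 2.56 m

Thuros: 0.54 × 7.52 Gt = 4.061×10^12 kg; dividing by ρ_w = 999.1 kg m⁻³ gives 4.064×10^9 m³ of water.
Ostik: 0.54 × 1.37×10^4 Gt = 7.398×10^15 kg; dividing by ρ_w = 999.1 kg m⁻³ gives 7.405×10^12 m³ of water.
Noren: 0.54 × 1.73×10^6 Gt = 9.342×10^17 kg; dividing by ρ_w = 999.1 kg m⁻³ gives 9.350×10^14 m³ of water.
Total added water ≈ 9.425×10^14 m³ over 3.68×10^14 m² → Δh = 2.56 m.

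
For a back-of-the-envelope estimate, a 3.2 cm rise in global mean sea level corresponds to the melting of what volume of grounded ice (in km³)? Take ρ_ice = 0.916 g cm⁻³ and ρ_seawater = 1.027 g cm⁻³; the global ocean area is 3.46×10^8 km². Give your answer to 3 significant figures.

≈ 1.24×10^4 km³

Required water volume = Δh × A = 0.032 m × 3.46×10^14 m² = 1.107×10^13 m³ = 1.107×10^4 km³.
Ice volume = water volume × ρ_w/ρ_ice = 1.107×10^4 × 1027/916 = 1.24×10^4 km³.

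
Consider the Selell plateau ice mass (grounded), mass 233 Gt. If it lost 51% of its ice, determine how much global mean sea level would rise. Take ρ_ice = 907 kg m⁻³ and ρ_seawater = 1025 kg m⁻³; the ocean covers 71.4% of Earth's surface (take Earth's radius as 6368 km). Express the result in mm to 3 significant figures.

≈ 0.319 mm

Selell: 0.51 × 233 Gt = 1.188×10^14 kg; dividing by ρ_w = 1025 kg m⁻³ gives 1.159×10^11 m³ of water.
Spread over 3.64×10^14 m² of ocean, Δh = 1.159×10^11 / 3.64×10^14 = 3.19×10^-4 m = 0.319 mm.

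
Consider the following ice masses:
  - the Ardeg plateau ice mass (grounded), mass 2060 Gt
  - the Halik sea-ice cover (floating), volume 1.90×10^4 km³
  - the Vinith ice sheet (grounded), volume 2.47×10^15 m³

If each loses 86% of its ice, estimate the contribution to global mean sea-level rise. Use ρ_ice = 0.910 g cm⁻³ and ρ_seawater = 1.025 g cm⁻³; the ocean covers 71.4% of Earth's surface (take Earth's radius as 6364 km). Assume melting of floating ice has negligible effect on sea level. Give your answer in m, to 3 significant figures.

≈ 5.19 m

Ardeg: 0.86 × 2060 Gt = 1.772×10^15 kg; dividing by ρ_w = 1.025 g cm⁻³ = 1025 kg m⁻³ gives 1.728×10^12 m³ of water.
The Halik sea-ice cover is floating and already displaces its own weight of water, so its melt adds essentially nothing to sea level.
Vinith: 0.86 × 2.47×10^15 m³ × (910/1025) = 1.886×10^15 m³ of water.
Total added water ≈ 1.888×10^15 m³ over 3.63×10^14 m² → Δh = 5.19 m.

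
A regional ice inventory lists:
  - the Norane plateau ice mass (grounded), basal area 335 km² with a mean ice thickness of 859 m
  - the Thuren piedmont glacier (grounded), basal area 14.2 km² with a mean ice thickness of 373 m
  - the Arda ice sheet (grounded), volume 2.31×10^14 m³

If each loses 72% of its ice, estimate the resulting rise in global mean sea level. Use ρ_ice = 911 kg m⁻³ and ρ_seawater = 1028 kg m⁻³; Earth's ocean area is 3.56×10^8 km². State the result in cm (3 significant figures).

Norane: ice volume = 335 km² × 859 m = 287.8 km³; 0.72 × 287.8 × (911/1028) = 183.6 km³ of water.
Thuren: ice volume = 14.2 km² × 373 m = 5.297 km³; 0.72 × 5.297 × (911/1028) = 3.380 km³ of water.
Arda: 0.72 × 2.31×10^14 m³ × (911/1028) = 1.474×10^14 m³ of water.
Total added water ≈ 1.476×10^14 m³ over 3.56×10^14 m² → Δh = 0.415 m = 41.5 cm.

≈ 41.5 cm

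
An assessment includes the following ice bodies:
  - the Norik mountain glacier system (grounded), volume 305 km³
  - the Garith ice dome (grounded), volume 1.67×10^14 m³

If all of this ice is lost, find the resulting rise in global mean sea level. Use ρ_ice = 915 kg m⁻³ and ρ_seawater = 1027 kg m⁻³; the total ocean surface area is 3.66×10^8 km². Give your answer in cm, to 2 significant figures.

Norik: 305 km³ × (915/1027) = 271.7 km³ of water.
Garith: 1.67×10^14 m³ × (915/1027) = 1.488×10^14 m³ of water.
Total added water ≈ 1.491×10^14 m³ over 3.66×10^14 m² → Δh = 0.407 m = 41 cm.

≈ 41 cm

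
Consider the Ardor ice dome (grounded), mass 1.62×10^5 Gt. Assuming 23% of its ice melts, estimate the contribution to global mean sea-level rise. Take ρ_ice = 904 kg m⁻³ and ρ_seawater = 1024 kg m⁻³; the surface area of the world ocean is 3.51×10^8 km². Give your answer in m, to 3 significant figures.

Ardor: 0.23 × 1.62×10^5 Gt = 3.726×10^16 kg; dividing by ρ_w = 1024 kg m⁻³ gives 3.639×10^13 m³ of water.
Spread over 3.51×10^14 m² of ocean, Δh = 3.639×10^13 / 3.51×10^14 = 0.104 m.

≈ 0.104 m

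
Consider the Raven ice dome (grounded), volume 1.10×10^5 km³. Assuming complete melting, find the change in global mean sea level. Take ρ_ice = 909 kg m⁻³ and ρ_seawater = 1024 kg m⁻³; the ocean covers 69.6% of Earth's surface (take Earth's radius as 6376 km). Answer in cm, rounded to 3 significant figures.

≈ 27.5 cm

Raven: 1.10×10^5 km³ × (909/1024) = 9.765×10^4 km³ of water.
Spread over 3.56×10^14 m² of ocean, Δh = 9.765×10^13 / 3.56×10^14 = 0.275 m = 27.5 cm.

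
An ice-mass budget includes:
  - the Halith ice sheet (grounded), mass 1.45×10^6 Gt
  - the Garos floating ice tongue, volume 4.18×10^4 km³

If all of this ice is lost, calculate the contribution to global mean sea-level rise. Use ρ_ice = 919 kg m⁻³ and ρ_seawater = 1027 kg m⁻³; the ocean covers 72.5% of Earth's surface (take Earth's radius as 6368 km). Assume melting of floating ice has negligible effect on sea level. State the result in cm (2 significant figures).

Halith: 1.45×10^6 Gt = 1.450×10^18 kg; dividing by ρ_w = 1027 kg m⁻³ gives 1.412×10^15 m³ of water.
The Garos floating ice tongue is floating and already displaces its own weight of water, so its melt adds essentially nothing to sea level.
Total added water ≈ 1.412×10^15 m³ over 3.69×10^14 m² → Δh = 3.82 m = 380 cm.

≈ 380 cm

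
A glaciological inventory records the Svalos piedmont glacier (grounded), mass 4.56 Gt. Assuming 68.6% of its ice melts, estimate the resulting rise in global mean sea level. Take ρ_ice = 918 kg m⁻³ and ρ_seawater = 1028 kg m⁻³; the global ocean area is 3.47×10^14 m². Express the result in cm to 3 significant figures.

≈ 8.77×10^-4 cm

Svalos: 0.686 × 4.56 Gt = 3.128×10^12 kg; dividing by ρ_w = 1028 kg m⁻³ gives 3.043×10^9 m³ of water.
Spread over 3.47×10^14 m² of ocean, Δh = 3.043×10^9 / 3.47×10^14 = 8.77×10^-6 m = 8.77×10^-4 cm.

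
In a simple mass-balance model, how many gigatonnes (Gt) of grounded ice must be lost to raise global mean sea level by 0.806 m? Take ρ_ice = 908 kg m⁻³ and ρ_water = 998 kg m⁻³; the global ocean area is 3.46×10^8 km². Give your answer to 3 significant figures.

Required water volume = Δh × A = 0.806 m × 3.46×10^14 m² = 2.789×10^14 m³.
ρ_w = 998 kg m⁻³, so the mass of water = 2.789×10^14 m³ × 998 kg m⁻³ = 2.783×10^17 kg = 2.78×10^5 Gt (and the same mass of ice, by conservation).

≈ 2.78×10^5 Gt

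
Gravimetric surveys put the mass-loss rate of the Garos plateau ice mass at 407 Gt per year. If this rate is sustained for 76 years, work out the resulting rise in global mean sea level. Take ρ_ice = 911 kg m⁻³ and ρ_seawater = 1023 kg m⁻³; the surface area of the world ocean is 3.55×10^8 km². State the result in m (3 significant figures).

Total mass lost = 407 Gt/yr × 76 yr = 3.093×10^4 Gt = 3.093×10^16 kg.
ρ_w = 1023 kg m⁻³, so water volume = 3.093×10^16 / 1023 = 3.024×10^13 m³.
Δh = 3.024×10^13 / 3.55×10^14 = 0.0852 m.

≈ 0.0852 m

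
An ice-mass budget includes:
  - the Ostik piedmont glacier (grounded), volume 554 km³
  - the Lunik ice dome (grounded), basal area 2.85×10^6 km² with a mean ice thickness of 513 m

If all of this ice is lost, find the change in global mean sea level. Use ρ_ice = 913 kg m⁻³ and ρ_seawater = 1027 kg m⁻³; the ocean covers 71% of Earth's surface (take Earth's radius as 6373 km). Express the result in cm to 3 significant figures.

≈ 359 cm

Ostik: 554 km³ × (913/1027) = 492.5 km³ of water.
Lunik: ice volume = 2.85×10^6 km² × 513 m = 1.462×10^6 km³; 1.462×10^6 × (913/1027) = 1.300×10^6 km³ of water.
Total added water ≈ 1.300×10^15 m³ over 3.62×10^14 m² → Δh = 3.59 m = 359 cm.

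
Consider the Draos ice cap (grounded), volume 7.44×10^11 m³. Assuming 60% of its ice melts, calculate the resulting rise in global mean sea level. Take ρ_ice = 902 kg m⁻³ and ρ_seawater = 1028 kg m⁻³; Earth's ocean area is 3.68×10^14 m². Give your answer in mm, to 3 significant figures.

≈ 1.06 mm

Draos: 0.6 × 7.44×10^11 m³ × (902/1028) = 3.917×10^11 m³ of water.
Spread over 3.68×10^14 m² of ocean, Δh = 3.917×10^11 / 3.68×10^14 = 1.06×10^-3 m = 1.06 mm.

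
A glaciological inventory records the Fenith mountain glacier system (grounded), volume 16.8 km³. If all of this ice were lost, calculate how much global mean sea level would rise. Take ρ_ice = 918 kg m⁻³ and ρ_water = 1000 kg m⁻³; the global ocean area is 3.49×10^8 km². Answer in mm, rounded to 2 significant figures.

≈ 0.044 mm

Fenith: 16.8 km³ × (918/1000) = 15.42 km³ of water.
Spread over 3.49×10^14 m² of ocean, Δh = 1.542×10^10 / 3.49×10^14 = 4.42×10^-5 m = 0.044 mm.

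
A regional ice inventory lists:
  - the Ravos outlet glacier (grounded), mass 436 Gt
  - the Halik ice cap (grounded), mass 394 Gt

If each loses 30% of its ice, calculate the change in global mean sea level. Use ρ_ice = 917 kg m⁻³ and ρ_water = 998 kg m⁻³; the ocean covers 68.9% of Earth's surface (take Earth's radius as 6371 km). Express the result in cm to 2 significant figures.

Ravos: 0.3 × 436 Gt = 1.308×10^14 kg; dividing by ρ_w = 998 kg m⁻³ gives 1.311×10^11 m³ of water.
Halik: 0.3 × 394 Gt = 1.182×10^14 kg; dividing by ρ_w = 998 kg m⁻³ gives 1.184×10^11 m³ of water.
Total added water ≈ 2.495×10^11 m³ over 3.51×10^14 m² → Δh = 7.10×10^-4 m = 0.071 cm.

≈ 0.071 cm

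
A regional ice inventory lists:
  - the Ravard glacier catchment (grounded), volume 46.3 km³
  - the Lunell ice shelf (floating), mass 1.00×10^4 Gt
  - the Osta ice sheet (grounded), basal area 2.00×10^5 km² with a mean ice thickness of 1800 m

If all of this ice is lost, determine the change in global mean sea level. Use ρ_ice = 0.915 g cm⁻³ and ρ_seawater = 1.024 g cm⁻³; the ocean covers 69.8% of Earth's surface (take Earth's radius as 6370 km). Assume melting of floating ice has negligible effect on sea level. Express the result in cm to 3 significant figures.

Ravard: 46.3 km³ × (915/1024) = 41.37 km³ of water.
The Lunell ice shelf is floating and already displaces its own weight of water, so its melt adds essentially nothing to sea level.
Osta: ice volume = 2.00×10^5 km² × 1800 m = 3.600×10^5 km³; 3.600×10^5 × (915/1024) = 3.217×10^5 km³ of water.
Total added water ≈ 3.217×10^14 m³ over 3.56×10^14 m² → Δh = 0.904 m = 90.4 cm.

≈ 90.4 cm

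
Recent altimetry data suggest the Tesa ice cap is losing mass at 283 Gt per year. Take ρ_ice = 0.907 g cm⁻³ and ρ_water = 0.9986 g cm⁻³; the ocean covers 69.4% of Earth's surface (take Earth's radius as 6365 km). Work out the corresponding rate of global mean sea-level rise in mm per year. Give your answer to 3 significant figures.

ρ_w = 0.9986 g cm⁻³ = 998.6 kg m⁻³. Annual water volume added = 283 Gt / ρ_w = 2.830×10^14 kg / 998.6 kg m⁻³ = 2.834×10^11 m³.
Δh per year = 2.834×10^11 / 3.53×10^14 = 8.02×10^-4 m = 0.802 mm.

≈ 0.802 mm/yr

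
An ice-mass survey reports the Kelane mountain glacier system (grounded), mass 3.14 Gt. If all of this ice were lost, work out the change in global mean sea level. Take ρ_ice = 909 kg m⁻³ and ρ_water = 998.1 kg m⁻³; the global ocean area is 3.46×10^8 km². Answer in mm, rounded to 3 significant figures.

≈ 9.09×10^-3 mm

Kelane: 3.14 Gt = 3.140×10^12 kg; dividing by ρ_w = 998.1 kg m⁻³ gives 3.146×10^9 m³ of water.
Spread over 3.46×10^14 m² of ocean, Δh = 3.146×10^9 / 3.46×10^14 = 9.09×10^-6 m = 9.09×10^-3 mm.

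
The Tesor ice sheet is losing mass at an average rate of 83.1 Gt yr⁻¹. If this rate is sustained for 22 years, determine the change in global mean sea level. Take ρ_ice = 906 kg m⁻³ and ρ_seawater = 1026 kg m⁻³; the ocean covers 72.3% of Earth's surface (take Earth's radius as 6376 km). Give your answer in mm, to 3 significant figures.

≈ 4.82 mm

Total mass lost = 83.1 Gt/yr × 22 yr = 1828 Gt = 1.828×10^15 kg.
ρ_w = 1026 kg m⁻³, so water volume = 1.828×10^15 / 1026 = 1.782×10^12 m³.
Δh = 1.782×10^12 / 3.69×10^14 = 4.82×10^-3 m = 4.82 mm.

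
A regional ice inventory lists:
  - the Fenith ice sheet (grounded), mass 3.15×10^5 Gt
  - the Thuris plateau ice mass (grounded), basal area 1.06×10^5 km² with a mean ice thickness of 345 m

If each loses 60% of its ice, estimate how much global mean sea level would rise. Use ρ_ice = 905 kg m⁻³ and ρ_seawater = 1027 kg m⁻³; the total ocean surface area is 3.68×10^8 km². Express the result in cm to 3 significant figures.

≈ 55.3 cm

Fenith: 0.6 × 3.15×10^5 Gt = 1.890×10^17 kg; dividing by ρ_w = 1027 kg m⁻³ gives 1.840×10^14 m³ of water.
Thuris: ice volume = 1.06×10^5 km² × 345 m = 3.657×10^4 km³; 0.6 × 3.657×10^4 × (905/1027) = 1.934×10^4 km³ of water.
Total added water ≈ 2.034×10^14 m³ over 3.68×10^14 m² → Δh = 0.553 m = 55.3 cm.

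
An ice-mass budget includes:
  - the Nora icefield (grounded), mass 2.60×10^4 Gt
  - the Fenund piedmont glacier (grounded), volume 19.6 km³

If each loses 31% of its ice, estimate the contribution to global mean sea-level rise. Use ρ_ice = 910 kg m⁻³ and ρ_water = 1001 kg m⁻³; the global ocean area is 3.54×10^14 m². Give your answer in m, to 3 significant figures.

≈ 0.0228 m

Nora: 0.31 × 2.60×10^4 Gt = 8.060×10^15 kg; dividing by ρ_w = 1001 kg m⁻³ gives 8.052×10^12 m³ of water.
Fenund: 0.31 × 19.6 km³ × (910/1001) = 5.524 km³ of water.
Total added water ≈ 8.057×10^12 m³ over 3.54×10^14 m² → Δh = 0.0228 m.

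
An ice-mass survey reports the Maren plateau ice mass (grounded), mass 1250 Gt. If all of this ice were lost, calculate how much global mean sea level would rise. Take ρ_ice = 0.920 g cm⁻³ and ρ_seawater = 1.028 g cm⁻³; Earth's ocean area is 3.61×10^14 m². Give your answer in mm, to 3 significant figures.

≈ 3.37 mm

Maren: 1250 Gt = 1.250×10^15 kg; dividing by ρ_w = 1.028 g cm⁻³ = 1028 kg m⁻³ gives 1.216×10^12 m³ of water.
Spread over 3.61×10^14 m² of ocean, Δh = 1.216×10^12 / 3.61×10^14 = 3.37×10^-3 m = 3.37 mm.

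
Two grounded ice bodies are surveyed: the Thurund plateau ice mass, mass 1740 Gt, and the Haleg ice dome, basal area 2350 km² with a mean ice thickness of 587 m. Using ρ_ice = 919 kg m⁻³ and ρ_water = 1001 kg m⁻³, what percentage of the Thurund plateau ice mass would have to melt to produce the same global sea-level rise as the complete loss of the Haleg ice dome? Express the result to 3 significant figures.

Equal sea-level rise means equal mass of meltwater, i.e. equal mass of ice lost.
Ice mass of Haleg: 1.268×10^15 kg; ice mass of Thurund: 1.740×10^15 kg.
Fraction required = 1.268×10^15 / 1.740×10^15 = 0.729 → 72.9 %.

≈ 72.9 %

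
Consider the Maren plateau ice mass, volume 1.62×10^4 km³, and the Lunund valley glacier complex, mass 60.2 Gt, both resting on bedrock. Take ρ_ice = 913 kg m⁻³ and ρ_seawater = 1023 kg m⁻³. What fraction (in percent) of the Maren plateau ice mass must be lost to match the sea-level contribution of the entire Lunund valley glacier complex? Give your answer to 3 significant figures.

≈ 0.407 %

Equal sea-level rise means equal mass of meltwater, i.e. equal mass of ice lost.
Ice mass of Lunund: 6.020×10^13 kg; ice mass of Maren: 1.479×10^16 kg.
Fraction required = 6.020×10^13 / 1.479×10^16 = 4.07×10^-3 → 0.407 %.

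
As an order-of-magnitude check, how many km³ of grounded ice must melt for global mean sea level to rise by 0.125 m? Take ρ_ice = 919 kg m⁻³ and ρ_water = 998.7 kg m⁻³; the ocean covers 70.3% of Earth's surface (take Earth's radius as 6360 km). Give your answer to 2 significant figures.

Required water volume = Δh × A = 0.125 m × 3.57×10^14 m² = 4.467×10^13 m³ = 4.467×10^4 km³.
Ice volume = water volume × ρ_w/ρ_ice = 4.467×10^4 × 998.7/919 = 4.9×10^4 km³.

≈ 4.9×10^4 km³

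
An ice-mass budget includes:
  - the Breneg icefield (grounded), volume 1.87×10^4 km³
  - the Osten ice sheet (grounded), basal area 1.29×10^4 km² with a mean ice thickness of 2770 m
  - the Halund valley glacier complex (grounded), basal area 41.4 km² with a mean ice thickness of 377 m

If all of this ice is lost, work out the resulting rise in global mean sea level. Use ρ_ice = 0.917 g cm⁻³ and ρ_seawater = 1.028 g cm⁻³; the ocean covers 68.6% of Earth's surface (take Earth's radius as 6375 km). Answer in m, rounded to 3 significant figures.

Breneg: 1.87×10^4 km³ × (917/1028) = 1.668×10^4 km³ of water.
Osten: ice volume = 1.29×10^4 km² × 2770 m = 3.573×10^4 km³; 3.573×10^4 × (917/1028) = 3.187×10^4 km³ of water.
Halund: ice volume = 41.4 km² × 377 m = 15.61 km³; 15.61 × (917/1028) = 13.92 km³ of water.
Total added water ≈ 4.857×10^13 m³ over 3.50×10^14 m² → Δh = 0.139 m.

≈ 0.139 m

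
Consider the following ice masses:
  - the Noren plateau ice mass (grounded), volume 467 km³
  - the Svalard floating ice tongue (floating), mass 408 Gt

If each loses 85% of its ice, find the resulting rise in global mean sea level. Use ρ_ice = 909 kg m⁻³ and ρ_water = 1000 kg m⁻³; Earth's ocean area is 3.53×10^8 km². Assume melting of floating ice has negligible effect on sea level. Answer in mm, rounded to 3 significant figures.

Noren: 0.85 × 467 km³ × (909/1000) = 360.8 km³ of water.
The Svalard floating ice tongue is floating and already displaces its own weight of water, so its melt adds essentially nothing to sea level.
Total added water ≈ 3.608×10^11 m³ over 3.53×10^14 m² → Δh = 1.02×10^-3 m = 1.02 mm.

≈ 1.02 mm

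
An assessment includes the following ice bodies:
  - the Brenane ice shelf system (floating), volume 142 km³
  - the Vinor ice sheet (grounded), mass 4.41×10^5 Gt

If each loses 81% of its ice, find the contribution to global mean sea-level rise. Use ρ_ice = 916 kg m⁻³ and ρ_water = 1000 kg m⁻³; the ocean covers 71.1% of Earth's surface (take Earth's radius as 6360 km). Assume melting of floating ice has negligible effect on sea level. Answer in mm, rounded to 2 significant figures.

≈ 990 mm

The Brenane ice shelf system is floating and already displaces its own weight of water, so its melt adds essentially nothing to sea level.
Vinor: 0.81 × 4.41×10^5 Gt = 3.572×10^17 kg; dividing by ρ_w = 1000 kg m⁻³ gives 3.572×10^14 m³ of water.
Total added water ≈ 3.572×10^14 m³ over 3.61×10^14 m² → Δh = 0.988 m = 990 mm.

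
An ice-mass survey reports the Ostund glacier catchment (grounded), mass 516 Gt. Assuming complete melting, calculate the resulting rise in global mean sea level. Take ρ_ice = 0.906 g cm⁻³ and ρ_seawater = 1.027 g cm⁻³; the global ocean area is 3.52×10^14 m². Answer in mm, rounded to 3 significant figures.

≈ 1.43 mm

Ostund: 516 Gt = 5.160×10^14 kg; dividing by ρ_w = 1.027 g cm⁻³ = 1027 kg m⁻³ gives 5.024×10^11 m³ of water.
Spread over 3.52×10^14 m² of ocean, Δh = 5.024×10^11 / 3.52×10^14 = 1.43×10^-3 m = 1.43 mm.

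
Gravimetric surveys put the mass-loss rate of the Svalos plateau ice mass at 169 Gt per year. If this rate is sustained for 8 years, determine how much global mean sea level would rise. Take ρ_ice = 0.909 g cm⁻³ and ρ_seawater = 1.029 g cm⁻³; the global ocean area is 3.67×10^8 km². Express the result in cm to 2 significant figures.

≈ 0.36 cm

Total mass lost = 169 Gt/yr × 8 yr = 1352 Gt = 1.352×10^15 kg.
ρ_w = 1.029 g cm⁻³ = 1029 kg m⁻³, so water volume = 1.352×10^15 / 1029 = 1.314×10^12 m³.
Δh = 1.314×10^12 / 3.67×10^14 = 3.58×10^-3 m = 0.36 cm.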